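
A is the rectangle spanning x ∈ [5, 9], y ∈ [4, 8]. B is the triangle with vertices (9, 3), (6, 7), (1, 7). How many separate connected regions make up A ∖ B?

2

A ∖ B splits into 2 disjoint pieces (area 9.625, area 1).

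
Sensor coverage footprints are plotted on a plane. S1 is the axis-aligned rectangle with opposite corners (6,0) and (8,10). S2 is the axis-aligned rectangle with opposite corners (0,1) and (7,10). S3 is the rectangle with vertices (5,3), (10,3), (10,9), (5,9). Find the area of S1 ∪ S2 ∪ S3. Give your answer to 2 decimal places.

By inclusion–exclusion:
Individual areas: |S1| = 20, |S2| = 63, |S3| = 30.
|S1∩S2|: x∈[6,7], y∈[1,10] → 1·9 = 9.
|S1∩S3|: x∈[6,8], y∈[3,9] → 2·6 = 12.
|S2∩S3|: x∈[5,7], y∈[3,9] → 2·6 = 12.
|S1∩S2∩S3| = 6.
|S1 ∪ S2 ∪ S3| = 113 − 33 + 6 = 86.00.

86.00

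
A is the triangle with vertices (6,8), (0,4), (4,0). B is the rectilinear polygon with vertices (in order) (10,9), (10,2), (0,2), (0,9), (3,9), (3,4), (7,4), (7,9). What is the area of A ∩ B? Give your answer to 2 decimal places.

The intersection is the polygon with vertices (3,6), (3,4), (5,4), (4.5,2), (2,2), (0,4).
By the shoelace formula its area is 10.50.

10.50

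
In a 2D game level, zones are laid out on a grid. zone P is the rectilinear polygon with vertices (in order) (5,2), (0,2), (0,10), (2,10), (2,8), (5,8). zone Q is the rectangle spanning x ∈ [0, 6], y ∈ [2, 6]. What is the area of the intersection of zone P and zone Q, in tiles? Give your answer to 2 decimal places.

The intersection is the polygon with vertices (0,2), (0,6), (5,6), (5,2).
By the shoelace formula its area is 20.00.

20.00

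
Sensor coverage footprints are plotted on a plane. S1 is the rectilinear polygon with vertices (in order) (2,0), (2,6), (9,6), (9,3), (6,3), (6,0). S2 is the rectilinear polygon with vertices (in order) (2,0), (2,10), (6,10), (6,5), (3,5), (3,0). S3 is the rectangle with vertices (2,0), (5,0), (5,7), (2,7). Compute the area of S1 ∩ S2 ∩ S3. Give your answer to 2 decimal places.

8.00

The intersection is the polygon with vertices (5,6), (5,5), (3,5), (3,0), (2,0), (2,6).
By the shoelace formula its area is 8.00.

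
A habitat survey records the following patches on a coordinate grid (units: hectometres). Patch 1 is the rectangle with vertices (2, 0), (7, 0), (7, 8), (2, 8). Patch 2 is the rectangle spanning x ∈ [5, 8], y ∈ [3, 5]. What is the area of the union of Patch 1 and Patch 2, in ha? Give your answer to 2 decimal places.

42.00

By inclusion–exclusion:
Individual areas: |Patch 1| = 40, |Patch 2| = 6.
|Patch 1∩Patch 2|: x∈[5,7], y∈[3,5] → 2·2 = 4.
|Patch 1 ∪ Patch 2| = 46 − 4 = 42.00.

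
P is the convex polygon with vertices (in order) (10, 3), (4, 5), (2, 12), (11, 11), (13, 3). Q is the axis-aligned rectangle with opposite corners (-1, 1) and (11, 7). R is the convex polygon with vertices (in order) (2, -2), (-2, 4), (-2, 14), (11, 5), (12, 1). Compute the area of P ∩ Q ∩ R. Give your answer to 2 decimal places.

The intersection is the polygon with vertices (3.429,7), (8.111,7), (11,5), (11,3), (10,3), (4,5).
By the shoelace formula its area is 19.68.

19.68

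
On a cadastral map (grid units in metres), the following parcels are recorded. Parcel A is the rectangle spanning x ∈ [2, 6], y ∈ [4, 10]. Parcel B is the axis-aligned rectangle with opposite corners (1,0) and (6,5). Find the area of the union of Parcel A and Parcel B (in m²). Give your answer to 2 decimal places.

45.00

By inclusion–exclusion:
Individual areas: |Parcel A| = 24, |Parcel B| = 25.
|Parcel A∩Parcel B|: x∈[2,6], y∈[4,5] → 4·1 = 4.
|Parcel A ∪ Parcel B| = 49 − 4 = 45.00.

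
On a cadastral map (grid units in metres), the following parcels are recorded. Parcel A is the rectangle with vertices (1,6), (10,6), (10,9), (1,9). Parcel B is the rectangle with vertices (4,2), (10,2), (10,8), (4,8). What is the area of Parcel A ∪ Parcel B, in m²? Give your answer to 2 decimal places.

By inclusion–exclusion:
Individual areas: |Parcel A| = 27, |Parcel B| = 36.
|Parcel A∩Parcel B|: x∈[4,10], y∈[6,8] → 6·2 = 12.
|Parcel A ∪ Parcel B| = 63 − 12 = 51.00.

51.00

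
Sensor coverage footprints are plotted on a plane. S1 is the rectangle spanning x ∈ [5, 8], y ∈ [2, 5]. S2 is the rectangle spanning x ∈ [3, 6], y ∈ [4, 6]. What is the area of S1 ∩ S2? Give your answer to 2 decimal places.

1.00

|S1∩S2|: x∈[5,6], y∈[4,5] → 1·1 = 1.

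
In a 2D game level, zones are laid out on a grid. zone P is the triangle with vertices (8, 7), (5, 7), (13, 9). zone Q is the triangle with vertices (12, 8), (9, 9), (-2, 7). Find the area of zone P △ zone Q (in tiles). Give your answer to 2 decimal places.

9.92

|zone P| = 3, |zone Q| = 8.5, |zone P∩zone Q| = 0.7905.
|zone P △ zone Q| = |zone P| + |zone Q| − 2·|zone P∩zone Q| = 3 + 8.5 − 1.581 = 9.92.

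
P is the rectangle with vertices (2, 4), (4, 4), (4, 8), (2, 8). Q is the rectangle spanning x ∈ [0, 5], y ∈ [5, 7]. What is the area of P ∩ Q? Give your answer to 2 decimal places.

|P∩Q|: x∈[2,4], y∈[5,7] → 2·2 = 4.

4.00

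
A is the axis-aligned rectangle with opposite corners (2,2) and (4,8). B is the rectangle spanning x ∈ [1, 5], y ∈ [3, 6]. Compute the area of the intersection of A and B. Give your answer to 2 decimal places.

|A∩B|: x∈[2,4], y∈[3,6] → 2·3 = 6.

6.00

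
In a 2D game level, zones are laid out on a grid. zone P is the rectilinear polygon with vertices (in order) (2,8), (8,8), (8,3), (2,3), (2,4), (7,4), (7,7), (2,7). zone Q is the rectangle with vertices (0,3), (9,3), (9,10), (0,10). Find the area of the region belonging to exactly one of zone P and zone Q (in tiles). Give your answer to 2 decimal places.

48.00

|zone P| = 15, |zone Q| = 63, |zone P∩zone Q| = 15.
|zone P △ zone Q| = |zone P| + |zone Q| − 2·|zone P∩zone Q| = 15 + 63 − 30 = 48.00.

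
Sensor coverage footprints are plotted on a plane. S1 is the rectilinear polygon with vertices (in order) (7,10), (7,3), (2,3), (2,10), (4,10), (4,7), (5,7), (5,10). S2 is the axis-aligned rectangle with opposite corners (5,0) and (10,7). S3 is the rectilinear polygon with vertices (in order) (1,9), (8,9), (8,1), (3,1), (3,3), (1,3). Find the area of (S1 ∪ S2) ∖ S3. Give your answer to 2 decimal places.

|S1 ∪ S2| = 59.
|(S1 ∪ S2) ∩ S3| = 38.
|(S1 ∪ S2) ∖ S3| = 59 − 38 = 21.00.

21.00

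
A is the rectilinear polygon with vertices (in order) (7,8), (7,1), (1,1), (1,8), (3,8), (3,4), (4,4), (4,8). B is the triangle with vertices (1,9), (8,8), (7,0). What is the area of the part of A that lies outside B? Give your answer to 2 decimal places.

19.75

|A| = 38, |A∩B| = 18.25.
|A ∖ B| = |A| − |A∩B| = 38 − 18.25 = 19.75.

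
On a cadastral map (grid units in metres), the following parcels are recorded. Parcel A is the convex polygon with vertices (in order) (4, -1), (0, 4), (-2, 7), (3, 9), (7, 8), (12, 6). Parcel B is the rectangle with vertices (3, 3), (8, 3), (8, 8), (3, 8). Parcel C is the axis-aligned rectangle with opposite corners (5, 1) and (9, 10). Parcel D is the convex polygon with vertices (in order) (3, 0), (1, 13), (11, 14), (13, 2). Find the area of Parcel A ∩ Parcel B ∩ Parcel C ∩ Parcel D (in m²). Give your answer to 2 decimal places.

The intersection is the polygon with vertices (5,3), (5,8), (7,8), (8,7.6), (8,3).
By the shoelace formula its area is 14.80.

14.80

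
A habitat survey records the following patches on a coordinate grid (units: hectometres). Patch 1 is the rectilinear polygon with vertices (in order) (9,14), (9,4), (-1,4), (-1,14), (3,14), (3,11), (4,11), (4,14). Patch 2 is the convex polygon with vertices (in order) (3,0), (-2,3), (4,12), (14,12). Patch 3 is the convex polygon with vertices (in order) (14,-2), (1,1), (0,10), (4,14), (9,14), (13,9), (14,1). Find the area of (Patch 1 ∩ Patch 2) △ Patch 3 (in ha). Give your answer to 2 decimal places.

|Patch 1 ∩ Patch 2| = 57.947.
|(Patch 1 ∩ Patch 2) ∩ Patch 3| = 55.4589.
|(Patch 1 ∩ Patch 2) △ Patch 3| = 57.947 + 170 − 110.9177 = 117.03.

117.03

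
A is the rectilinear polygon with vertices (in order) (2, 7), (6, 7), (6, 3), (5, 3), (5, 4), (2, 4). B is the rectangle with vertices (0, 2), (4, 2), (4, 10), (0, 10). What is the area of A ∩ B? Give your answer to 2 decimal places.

The intersection is the polygon with vertices (4,7), (4,4), (2,4), (2,7).
By the shoelace formula its area is 6.00.

6.00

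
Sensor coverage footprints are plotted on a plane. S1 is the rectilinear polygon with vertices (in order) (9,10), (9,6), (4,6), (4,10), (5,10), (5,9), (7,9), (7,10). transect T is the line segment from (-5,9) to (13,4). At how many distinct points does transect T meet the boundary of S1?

2

The segment meets the boundary at (4,6.5), (5.8,6).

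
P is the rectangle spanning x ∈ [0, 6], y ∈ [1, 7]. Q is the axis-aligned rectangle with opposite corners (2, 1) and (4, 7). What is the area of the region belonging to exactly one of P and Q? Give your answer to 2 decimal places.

|P∩Q|: x∈[2,4], y∈[1,7] → 2·6 = 12.
|P △ Q| = |P| + |Q| − 2·|P∩Q| = 36 + 12 − 24 = 24.00.

24.00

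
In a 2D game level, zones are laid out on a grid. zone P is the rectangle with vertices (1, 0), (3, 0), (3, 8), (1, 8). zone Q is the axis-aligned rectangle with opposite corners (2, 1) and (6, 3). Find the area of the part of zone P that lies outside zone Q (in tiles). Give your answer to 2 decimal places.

|zone P∩zone Q|: x∈[2,3], y∈[1,3] → 1·2 = 2.
|zone P| = 16.
|zone P ∖ zone Q| = |zone P| − |zone P∩zone Q| = 16 − 2 = 14.00.

14.00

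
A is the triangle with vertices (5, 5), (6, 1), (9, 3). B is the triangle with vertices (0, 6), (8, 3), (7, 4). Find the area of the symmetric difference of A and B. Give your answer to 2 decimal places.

|A| = 7, |B| = 2.5, |A∩B| = 1.3031.
|A △ B| = |A| + |B| − 2·|A∩B| = 7 + 2.5 − 2.6061 = 6.89.

6.89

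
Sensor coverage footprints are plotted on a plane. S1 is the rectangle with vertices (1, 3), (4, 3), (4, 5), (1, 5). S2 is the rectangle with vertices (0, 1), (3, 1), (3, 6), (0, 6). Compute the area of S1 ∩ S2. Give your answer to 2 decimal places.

4.00

|S1∩S2|: x∈[1,3], y∈[3,5] → 2·2 = 4.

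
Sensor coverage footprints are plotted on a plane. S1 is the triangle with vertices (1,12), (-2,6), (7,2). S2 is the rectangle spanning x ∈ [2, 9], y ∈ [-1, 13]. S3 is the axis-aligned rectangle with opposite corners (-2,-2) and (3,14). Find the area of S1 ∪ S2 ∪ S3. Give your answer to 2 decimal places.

By inclusion–exclusion:
Individual areas: |S1| = 33, |S2| = 98, |S3| = 80.
|S1∩S2| = 15.2778.
|S1∩S3| = 23.2222.
|S2∩S3|: x∈[2,3], y∈[-1,13] → 1·14 = 14.
|S1∩S2∩S3| = 5.5.
|S1 ∪ S2 ∪ S3| = 211 − 52.5 + 5.5 = 164.00.

164.00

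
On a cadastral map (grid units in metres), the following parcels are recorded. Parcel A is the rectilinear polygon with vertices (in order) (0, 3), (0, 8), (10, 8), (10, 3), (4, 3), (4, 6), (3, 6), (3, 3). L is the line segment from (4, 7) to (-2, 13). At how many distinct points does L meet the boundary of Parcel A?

The segment meets the boundary at (3,8).

1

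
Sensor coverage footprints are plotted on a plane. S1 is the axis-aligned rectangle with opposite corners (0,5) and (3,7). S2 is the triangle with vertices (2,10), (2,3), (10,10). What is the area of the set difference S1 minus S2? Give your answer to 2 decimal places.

4.00

|S1| = 6, |S1∩S2| = 2.
|S1 ∖ S2| = |S1| − |S1∩S2| = 6 − 2 = 4.00.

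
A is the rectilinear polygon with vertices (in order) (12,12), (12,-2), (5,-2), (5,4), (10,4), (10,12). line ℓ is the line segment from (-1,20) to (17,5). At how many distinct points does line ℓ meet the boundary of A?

The segment meets the boundary at (12,9.167), (10,10.833).

2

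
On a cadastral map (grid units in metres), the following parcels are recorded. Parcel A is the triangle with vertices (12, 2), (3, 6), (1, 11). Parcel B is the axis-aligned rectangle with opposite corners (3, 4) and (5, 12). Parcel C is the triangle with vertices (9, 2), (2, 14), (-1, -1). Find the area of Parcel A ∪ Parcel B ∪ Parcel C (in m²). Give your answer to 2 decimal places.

By inclusion–exclusion:
Individual areas: |Parcel A| = 18.5, |Parcel B| = 16, |Parcel C| = 70.5.
|Parcel A∩Parcel B| = 5.9798.
|Parcel A∩Parcel C| = 14.0794.
|Parcel B∩Parcel C| = 13.119.
|Parcel A∩Parcel B∩Parcel C| = 5.9798.
|Parcel A ∪ Parcel B ∪ Parcel C| = 105 − 33.1783 + 5.9798 = 77.80.

77.80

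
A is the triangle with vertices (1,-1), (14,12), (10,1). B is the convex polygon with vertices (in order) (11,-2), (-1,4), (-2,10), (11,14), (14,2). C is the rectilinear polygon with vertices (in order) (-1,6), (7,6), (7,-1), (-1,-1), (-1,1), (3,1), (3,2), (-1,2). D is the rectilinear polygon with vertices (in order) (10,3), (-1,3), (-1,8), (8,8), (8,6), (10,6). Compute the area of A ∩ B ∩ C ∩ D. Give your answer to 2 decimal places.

The intersection is the polygon with vertices (7,5), (7,3), (5,3).
By the shoelace formula its area is 2.00.

2.00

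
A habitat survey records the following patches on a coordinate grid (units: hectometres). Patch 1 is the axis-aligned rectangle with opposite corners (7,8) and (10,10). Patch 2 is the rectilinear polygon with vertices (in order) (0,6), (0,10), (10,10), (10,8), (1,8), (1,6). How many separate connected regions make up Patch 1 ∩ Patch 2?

Patch 1 ∩ Patch 2 is a single connected region.

1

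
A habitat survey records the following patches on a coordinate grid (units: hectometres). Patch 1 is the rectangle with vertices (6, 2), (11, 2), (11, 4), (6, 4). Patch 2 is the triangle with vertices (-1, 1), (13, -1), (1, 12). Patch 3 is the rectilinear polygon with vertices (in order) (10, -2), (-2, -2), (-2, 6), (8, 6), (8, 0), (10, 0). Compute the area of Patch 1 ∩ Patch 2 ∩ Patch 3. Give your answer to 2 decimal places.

4.00

The intersection is the polygon with vertices (6,4), (8,4), (8,2), (6,2).
By the shoelace formula its area is 4.00.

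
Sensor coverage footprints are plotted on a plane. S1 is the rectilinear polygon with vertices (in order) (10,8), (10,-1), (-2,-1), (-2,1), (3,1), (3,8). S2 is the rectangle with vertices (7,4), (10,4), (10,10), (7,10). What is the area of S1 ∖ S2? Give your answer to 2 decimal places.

61.00

|S1| = 73, |S1∩S2| = 12.
|S1 ∖ S2| = |S1| − |S1∩S2| = 73 − 12 = 61.00.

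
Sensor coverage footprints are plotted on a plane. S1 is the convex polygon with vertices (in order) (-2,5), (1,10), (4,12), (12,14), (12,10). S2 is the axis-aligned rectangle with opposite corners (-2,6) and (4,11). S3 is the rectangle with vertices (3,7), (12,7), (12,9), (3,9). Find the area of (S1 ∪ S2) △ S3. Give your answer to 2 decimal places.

|S1 ∪ S2| = 67.2786.
|(S1 ∪ S2) ∩ S3| = 6.8286.
|(S1 ∪ S2) △ S3| = 67.2786 + 18 − 13.6571 = 71.62.

71.62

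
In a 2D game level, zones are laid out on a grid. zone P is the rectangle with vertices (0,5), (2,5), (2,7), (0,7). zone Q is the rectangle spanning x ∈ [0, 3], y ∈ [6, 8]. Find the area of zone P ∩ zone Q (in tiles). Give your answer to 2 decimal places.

|zone P∩zone Q|: x∈[0,2], y∈[6,7] → 2·1 = 2.

2.00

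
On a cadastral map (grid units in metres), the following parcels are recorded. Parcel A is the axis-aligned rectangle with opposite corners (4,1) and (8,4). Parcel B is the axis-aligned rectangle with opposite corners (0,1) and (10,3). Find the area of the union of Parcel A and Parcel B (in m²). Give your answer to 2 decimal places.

By inclusion–exclusion:
Individual areas: |Parcel A| = 12, |Parcel B| = 20.
|Parcel A∩Parcel B|: x∈[4,8], y∈[1,3] → 4·2 = 8.
|Parcel A ∪ Parcel B| = 32 − 8 = 24.00.

24.00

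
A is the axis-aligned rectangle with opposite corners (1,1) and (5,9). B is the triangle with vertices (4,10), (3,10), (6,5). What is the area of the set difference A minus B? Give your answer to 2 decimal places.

|A| = 32, |A∩B| = 1.1833.
|A ∖ B| = |A| − |A∩B| = 32 − 1.1833 = 30.82.

30.82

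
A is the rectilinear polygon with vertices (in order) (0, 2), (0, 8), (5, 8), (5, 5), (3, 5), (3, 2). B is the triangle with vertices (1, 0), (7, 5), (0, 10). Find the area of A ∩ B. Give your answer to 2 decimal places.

The intersection is the polygon with vertices (2.8,8), (5,6.429), (5,5), (3,5), (3,2), (0.8,2), (0.2,8).
By the shoelace formula its area is 19.27.

19.27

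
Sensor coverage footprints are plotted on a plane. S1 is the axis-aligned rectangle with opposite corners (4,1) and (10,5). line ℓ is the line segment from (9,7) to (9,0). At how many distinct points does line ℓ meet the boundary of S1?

The segment meets the boundary at (9,1), (9,5).

2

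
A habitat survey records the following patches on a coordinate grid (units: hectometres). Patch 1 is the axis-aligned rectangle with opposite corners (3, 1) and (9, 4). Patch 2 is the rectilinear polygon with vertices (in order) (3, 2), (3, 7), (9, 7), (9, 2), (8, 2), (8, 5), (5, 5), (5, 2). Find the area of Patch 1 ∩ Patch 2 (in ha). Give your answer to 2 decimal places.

6.00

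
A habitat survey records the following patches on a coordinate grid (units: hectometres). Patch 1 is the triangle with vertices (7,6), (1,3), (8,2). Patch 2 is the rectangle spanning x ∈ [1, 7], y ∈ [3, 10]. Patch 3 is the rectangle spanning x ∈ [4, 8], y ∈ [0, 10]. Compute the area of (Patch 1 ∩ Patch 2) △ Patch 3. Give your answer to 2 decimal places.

|Patch 1 ∩ Patch 2| = 9.
|(Patch 1 ∩ Patch 2) ∩ Patch 3| = 6.75.
|(Patch 1 ∩ Patch 2) △ Patch 3| = 9 + 40 − 13.5 = 35.50.

35.50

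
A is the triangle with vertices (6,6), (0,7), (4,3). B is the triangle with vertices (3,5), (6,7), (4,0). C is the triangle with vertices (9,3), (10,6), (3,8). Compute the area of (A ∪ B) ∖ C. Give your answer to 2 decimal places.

13.28

|A ∪ B| = 13.8386.
|(A ∪ B) ∩ C| = 0.5601.
|(A ∪ B) ∖ C| = 13.8386 − 0.5601 = 13.28.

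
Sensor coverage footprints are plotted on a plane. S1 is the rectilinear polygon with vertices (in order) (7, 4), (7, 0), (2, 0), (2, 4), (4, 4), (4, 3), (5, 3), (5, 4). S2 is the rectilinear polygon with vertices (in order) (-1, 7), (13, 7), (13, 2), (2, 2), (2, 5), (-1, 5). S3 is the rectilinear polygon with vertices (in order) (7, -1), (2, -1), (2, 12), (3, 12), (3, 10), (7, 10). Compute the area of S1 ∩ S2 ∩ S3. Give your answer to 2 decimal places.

9.00

The intersection is the polygon with vertices (2,2), (2,4), (4,4), (4,3), (5,3), (5,4), (7,4), (7,2).
By the shoelace formula its area is 9.00.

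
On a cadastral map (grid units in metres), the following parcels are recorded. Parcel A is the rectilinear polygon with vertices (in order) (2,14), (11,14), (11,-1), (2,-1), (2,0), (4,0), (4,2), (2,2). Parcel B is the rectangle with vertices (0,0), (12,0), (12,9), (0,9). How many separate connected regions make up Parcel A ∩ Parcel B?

Parcel A ∩ Parcel B is a single connected region.

1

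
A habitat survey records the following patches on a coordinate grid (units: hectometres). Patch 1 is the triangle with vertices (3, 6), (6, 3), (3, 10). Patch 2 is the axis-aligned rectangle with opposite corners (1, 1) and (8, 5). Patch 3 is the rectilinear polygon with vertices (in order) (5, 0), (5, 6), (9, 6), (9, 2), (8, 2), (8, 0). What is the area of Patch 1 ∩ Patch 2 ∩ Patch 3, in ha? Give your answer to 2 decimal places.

The intersection is the polygon with vertices (5,4), (5,5), (5.143,5), (6,3).
By the shoelace formula its area is 0.64.

0.64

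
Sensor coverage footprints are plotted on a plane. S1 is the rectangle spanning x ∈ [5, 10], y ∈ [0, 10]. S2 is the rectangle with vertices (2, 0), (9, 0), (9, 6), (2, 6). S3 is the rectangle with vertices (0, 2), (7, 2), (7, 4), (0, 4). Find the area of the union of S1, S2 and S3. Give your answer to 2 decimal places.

72.00

By inclusion–exclusion:
Individual areas: |S1| = 50, |S2| = 42, |S3| = 14.
|S1∩S2|: x∈[5,9], y∈[0,6] → 4·6 = 24.
|S1∩S3|: x∈[5,7], y∈[2,4] → 2·2 = 4.
|S2∩S3|: x∈[2,7], y∈[2,4] → 5·2 = 10.
|S1∩S2∩S3| = 4.
|S1 ∪ S2 ∪ S3| = 106 − 38 + 4 = 72.00.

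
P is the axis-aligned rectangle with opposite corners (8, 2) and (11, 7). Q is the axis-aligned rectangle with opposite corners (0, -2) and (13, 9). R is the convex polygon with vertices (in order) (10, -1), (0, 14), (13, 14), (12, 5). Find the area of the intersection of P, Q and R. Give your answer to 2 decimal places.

15.00

The intersection is the polygon with vertices (8,7), (11,7), (11,2), (8,2).
By the shoelace formula its area is 15.00.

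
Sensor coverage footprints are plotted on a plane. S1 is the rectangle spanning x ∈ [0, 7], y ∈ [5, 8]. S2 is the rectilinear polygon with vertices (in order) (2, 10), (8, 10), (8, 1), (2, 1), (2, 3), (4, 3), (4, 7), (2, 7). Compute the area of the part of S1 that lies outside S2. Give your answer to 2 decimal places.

|S1| = 21, |S1∩S2| = 11.
|S1 ∖ S2| = |S1| − |S1∩S2| = 21 − 11 = 10.00.

10.00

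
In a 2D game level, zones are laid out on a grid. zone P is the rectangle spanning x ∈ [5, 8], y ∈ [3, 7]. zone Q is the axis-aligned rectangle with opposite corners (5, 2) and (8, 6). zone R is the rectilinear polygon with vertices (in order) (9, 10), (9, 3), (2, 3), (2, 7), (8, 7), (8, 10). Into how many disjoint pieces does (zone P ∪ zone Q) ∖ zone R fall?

1

(zone P ∪ zone Q) ∖ zone R is a single connected region.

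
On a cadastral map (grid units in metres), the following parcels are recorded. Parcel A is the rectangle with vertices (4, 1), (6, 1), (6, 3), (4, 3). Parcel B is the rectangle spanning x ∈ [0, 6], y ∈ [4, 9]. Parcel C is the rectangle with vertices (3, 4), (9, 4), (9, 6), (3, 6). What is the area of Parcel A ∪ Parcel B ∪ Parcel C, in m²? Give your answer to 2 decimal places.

By inclusion–exclusion:
Individual areas: |Parcel A| = 4, |Parcel B| = 30, |Parcel C| = 12.
|Parcel A∩Parcel B| = 0 (no overlap).
|Parcel A∩Parcel C| = 0 (no overlap).
|Parcel B∩Parcel C|: x∈[3,6], y∈[4,6] → 3·2 = 6.
|Parcel A∩Parcel B∩Parcel C| = 0.
|Parcel A ∪ Parcel B ∪ Parcel C| = 46 − 6 + 0 = 40.00.

40.00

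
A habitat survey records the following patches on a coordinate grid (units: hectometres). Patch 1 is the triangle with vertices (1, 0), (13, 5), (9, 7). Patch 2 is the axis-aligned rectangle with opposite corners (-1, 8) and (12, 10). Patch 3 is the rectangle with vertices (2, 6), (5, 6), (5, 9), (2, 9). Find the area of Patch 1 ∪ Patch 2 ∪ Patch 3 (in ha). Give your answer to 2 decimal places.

By inclusion–exclusion:
Individual areas: |Patch 1| = 22, |Patch 2| = 26, |Patch 3| = 9.
|Patch 1∩Patch 2| = 0.
|Patch 1∩Patch 3| = 0.
|Patch 2∩Patch 3|: x∈[2,5], y∈[8,9] → 3·1 = 3.
|Patch 1∩Patch 2∩Patch 3| = 0.
|Patch 1 ∪ Patch 2 ∪ Patch 3| = 57 − 3 + 0 = 54.00.

54.00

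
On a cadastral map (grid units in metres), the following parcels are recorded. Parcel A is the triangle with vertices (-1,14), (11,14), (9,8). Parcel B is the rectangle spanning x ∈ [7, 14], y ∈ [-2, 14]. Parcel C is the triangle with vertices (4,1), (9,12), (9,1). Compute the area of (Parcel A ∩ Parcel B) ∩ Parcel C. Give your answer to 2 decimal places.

2.86

The region (Parcel A ∩ Parcel B) ∩ Parcel C is the polygon with vertices (7.571,8.857), (9,12), (9,8).
By the shoelace formula its area is 2.86.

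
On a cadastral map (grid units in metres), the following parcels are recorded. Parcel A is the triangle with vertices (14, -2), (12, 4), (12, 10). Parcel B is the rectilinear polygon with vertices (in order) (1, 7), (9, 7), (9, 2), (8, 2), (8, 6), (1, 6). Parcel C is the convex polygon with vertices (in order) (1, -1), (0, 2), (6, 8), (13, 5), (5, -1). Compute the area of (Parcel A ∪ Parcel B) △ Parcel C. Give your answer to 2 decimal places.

63.04

|Parcel A ∪ Parcel B| = 18.
|(Parcel A ∪ Parcel B) ∩ Parcel C| = 8.9784.
|(Parcel A ∪ Parcel B) △ Parcel C| = 18 + 63 − 17.9568 = 63.04.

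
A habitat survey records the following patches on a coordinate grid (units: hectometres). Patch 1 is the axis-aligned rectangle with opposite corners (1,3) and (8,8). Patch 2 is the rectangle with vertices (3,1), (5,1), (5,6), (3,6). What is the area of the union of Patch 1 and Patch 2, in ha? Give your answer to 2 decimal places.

By inclusion–exclusion:
Individual areas: |Patch 1| = 35, |Patch 2| = 10.
|Patch 1∩Patch 2|: x∈[3,5], y∈[3,6] → 2·3 = 6.
|Patch 1 ∪ Patch 2| = 45 − 6 = 39.00.

39.00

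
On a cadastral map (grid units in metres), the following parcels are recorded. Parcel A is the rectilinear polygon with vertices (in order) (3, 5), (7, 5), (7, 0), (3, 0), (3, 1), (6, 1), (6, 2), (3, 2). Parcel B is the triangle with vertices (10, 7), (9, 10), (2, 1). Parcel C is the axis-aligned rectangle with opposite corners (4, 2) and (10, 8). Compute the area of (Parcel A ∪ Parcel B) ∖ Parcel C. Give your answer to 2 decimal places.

10.53

|Parcel A ∪ Parcel B| = 27.9067.
|(Parcel A ∪ Parcel B) ∩ Parcel C| = 17.375.
|(Parcel A ∪ Parcel B) ∖ Parcel C| = 27.9067 − 17.375 = 10.53.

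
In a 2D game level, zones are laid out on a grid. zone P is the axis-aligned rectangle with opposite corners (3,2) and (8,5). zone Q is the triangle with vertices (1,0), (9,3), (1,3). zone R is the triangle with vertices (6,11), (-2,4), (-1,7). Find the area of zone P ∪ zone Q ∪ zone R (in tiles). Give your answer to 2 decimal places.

31.02

By inclusion–exclusion:
Individual areas: |zone P| = 15, |zone Q| = 12, |zone R| = 8.5.
|zone P∩zone Q| = 4.4792.
|zone P∩zone R| = 0.
|zone Q∩zone R| = 0.
|zone P∩zone Q∩zone R| = 0.
|zone P ∪ zone Q ∪ zone R| = 35.5 − 4.4792 + 0 = 31.02.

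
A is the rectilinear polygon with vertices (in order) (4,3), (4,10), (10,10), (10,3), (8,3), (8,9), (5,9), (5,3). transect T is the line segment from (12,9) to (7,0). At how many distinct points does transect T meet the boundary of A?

The segment meets the boundary at (8.667,3), (10,5.4).

2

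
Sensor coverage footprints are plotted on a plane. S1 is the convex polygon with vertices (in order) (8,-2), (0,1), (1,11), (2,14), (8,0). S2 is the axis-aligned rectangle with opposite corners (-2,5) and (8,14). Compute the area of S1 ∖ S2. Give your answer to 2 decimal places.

37.84

|S1| = 64.5, |S1∩S2| = 26.6571.
|S1 ∖ S2| = |S1| − |S1∩S2| = 64.5 − 26.6571 = 37.84.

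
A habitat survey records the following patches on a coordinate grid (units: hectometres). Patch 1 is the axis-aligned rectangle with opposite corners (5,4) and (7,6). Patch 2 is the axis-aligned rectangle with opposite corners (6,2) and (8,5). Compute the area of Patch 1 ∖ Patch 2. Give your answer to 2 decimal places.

|Patch 1∩Patch 2|: x∈[6,7], y∈[4,5] → 1·1 = 1.
|Patch 1| = 4.
|Patch 1 ∖ Patch 2| = |Patch 1| − |Patch 1∩Patch 2| = 4 − 1 = 3.00.

3.00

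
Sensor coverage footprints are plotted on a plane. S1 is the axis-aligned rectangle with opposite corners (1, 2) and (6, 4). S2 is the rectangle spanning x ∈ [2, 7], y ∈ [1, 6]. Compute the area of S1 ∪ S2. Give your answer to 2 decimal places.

By inclusion–exclusion:
Individual areas: |S1| = 10, |S2| = 25.
|S1∩S2|: x∈[2,6], y∈[2,4] → 4·2 = 8.
|S1 ∪ S2| = 35 − 8 = 27.00.

27.00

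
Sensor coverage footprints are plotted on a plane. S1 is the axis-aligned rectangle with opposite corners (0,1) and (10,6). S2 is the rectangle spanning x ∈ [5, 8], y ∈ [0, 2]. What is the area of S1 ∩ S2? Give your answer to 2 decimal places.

3.00

|S1∩S2|: x∈[5,8], y∈[1,2] → 3·1 = 3.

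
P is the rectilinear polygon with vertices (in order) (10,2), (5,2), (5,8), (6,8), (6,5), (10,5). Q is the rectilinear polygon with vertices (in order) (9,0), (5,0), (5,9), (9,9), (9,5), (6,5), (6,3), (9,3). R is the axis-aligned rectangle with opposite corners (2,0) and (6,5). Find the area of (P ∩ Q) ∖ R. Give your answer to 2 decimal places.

6.00

|P ∩ Q| = 9.
|(P ∩ Q) ∩ R| = 3.
|(P ∩ Q) ∖ R| = 9 − 3 = 6.00.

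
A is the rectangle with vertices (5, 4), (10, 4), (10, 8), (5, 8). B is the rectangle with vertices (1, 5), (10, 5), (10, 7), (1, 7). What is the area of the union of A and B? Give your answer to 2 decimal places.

By inclusion–exclusion:
Individual areas: |A| = 20, |B| = 18.
|A∩B|: x∈[5,10], y∈[5,7] → 5·2 = 10.
|A ∪ B| = 38 − 10 = 28.00.

28.00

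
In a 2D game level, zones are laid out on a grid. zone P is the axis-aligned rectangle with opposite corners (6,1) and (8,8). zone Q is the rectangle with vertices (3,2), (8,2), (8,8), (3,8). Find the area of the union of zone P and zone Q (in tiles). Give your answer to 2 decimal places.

32.00

By inclusion–exclusion:
Individual areas: |zone P| = 14, |zone Q| = 30.
|zone P∩zone Q|: x∈[6,8], y∈[2,8] → 2·6 = 12.
|zone P ∪ zone Q| = 44 − 12 = 32.00.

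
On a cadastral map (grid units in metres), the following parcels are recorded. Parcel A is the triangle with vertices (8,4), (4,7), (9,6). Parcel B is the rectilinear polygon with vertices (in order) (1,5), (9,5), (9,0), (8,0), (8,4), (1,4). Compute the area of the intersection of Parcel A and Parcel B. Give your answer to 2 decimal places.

The intersection is the polygon with vertices (6.667,5), (8.5,5), (8,4).
By the shoelace formula its area is 0.92.

0.92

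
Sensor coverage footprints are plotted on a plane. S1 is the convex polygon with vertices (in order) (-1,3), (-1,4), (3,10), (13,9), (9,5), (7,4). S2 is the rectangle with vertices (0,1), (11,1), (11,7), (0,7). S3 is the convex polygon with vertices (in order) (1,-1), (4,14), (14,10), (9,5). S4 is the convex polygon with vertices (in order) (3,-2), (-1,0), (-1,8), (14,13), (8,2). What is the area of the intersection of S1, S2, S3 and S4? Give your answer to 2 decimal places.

The intersection is the polygon with vertices (9,5), (7,4), (1.872,3.359), (2.6,7), (10.727,7), (10.4,6.4).
By the shoelace formula its area is 22.62.

22.62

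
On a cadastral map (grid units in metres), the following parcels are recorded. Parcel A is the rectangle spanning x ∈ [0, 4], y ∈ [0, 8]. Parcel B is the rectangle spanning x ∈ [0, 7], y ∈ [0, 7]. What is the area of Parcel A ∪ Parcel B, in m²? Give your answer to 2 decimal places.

53.00

By inclusion–exclusion:
Individual areas: |Parcel A| = 32, |Parcel B| = 49.
|Parcel A∩Parcel B|: x∈[0,4], y∈[0,7] → 4·7 = 28.
|Parcel A ∪ Parcel B| = 81 − 28 = 53.00.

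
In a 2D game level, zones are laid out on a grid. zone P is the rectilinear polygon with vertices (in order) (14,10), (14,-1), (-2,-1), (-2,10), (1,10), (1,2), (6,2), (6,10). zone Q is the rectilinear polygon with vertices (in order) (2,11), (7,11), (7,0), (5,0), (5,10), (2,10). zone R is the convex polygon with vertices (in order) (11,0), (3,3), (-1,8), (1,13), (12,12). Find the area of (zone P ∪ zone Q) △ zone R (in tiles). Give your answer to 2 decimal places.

|zone P ∪ zone Q| = 149.
|(zone P ∪ zone Q) ∩ zone R| = 68.1167.
|(zone P ∪ zone Q) △ zone R| = 149 + 118.5 − 136.2333 = 131.27.

131.27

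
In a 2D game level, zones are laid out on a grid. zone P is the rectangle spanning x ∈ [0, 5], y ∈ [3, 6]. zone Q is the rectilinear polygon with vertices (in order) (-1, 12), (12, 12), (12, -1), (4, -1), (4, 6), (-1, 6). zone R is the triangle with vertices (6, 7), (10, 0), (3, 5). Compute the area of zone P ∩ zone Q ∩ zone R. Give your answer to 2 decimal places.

1.99

The intersection is the polygon with vertices (5,3.571), (4,4.286), (4,5.667), (4.5,6), (5,6).
By the shoelace formula its area is 1.99.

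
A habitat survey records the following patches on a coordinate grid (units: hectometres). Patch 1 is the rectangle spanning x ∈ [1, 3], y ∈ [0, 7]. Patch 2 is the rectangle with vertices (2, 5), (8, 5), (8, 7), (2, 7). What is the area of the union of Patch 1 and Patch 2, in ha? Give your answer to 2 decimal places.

By inclusion–exclusion:
Individual areas: |Patch 1| = 14, |Patch 2| = 12.
|Patch 1∩Patch 2|: x∈[2,3], y∈[5,7] → 1·2 = 2.
|Patch 1 ∪ Patch 2| = 26 − 2 = 24.00.

24.00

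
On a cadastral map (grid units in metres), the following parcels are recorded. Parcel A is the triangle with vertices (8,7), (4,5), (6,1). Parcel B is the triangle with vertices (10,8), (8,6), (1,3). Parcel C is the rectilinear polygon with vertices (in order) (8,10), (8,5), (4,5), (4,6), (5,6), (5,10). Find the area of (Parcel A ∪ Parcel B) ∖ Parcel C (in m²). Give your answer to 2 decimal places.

8.21

|Parcel A ∪ Parcel B| = 11.7355.
|(Parcel A ∪ Parcel B) ∩ Parcel C| = 3.5253.
|(Parcel A ∪ Parcel B) ∖ Parcel C| = 11.7355 − 3.5253 = 8.21.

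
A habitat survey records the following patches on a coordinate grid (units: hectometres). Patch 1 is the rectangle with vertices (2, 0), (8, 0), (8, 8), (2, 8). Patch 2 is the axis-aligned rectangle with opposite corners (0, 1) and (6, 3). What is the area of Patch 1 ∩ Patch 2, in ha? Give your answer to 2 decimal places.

|Patch 1∩Patch 2|: x∈[2,6], y∈[1,3] → 4·2 = 8.

8.00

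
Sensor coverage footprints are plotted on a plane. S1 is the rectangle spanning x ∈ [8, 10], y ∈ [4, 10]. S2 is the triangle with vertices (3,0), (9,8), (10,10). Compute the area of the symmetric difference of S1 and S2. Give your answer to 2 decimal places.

12.38

|S1| = 12, |S2| = 2, |S1∩S2| = 0.8095.
|S1 △ S2| = |S1| + |S2| − 2·|S1∩S2| = 12 + 2 − 1.619 = 12.38.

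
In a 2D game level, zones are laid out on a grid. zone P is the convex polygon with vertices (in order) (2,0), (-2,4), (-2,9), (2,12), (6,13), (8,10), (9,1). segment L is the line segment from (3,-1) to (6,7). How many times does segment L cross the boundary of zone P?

The segment meets the boundary at (3.453,0.208).

1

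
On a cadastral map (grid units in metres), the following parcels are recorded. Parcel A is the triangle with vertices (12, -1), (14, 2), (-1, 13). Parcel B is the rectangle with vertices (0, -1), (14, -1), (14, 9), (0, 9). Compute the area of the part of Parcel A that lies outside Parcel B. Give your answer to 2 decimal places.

3.48

|Parcel A| = 33.5, |Parcel A∩Parcel B| = 30.0195.
|Parcel A ∖ Parcel B| = |Parcel A| − |Parcel A∩Parcel B| = 33.5 − 30.0195 = 3.48.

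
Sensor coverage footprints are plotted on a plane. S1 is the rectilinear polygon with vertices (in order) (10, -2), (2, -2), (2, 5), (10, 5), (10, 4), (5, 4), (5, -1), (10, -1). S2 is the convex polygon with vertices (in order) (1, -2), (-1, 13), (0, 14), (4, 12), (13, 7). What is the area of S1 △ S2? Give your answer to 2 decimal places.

101.00

|S1| = 31, |S2| = 110, |S1∩S2| = 20.
|S1 △ S2| = |S1| + |S2| − 2·|S1∩S2| = 31 + 110 − 40 = 101.00.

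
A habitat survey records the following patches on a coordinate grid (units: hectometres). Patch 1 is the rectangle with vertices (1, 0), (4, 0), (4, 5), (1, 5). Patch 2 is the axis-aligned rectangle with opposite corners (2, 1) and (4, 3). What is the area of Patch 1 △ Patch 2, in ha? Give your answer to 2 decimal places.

11.00

|Patch 1∩Patch 2|: x∈[2,4], y∈[1,3] → 2·2 = 4.
|Patch 1 △ Patch 2| = |Patch 1| + |Patch 2| − 2·|Patch 1∩Patch 2| = 15 + 4 − 8 = 11.00.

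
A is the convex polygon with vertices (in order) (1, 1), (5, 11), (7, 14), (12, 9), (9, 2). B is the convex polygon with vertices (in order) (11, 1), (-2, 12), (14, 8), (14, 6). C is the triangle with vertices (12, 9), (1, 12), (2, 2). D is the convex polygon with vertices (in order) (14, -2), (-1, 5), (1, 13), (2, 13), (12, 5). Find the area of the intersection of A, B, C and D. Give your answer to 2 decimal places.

16.23

The intersection is the polygon with vertices (6.279,4.995), (3.529,7.322), (4.727,10.318), (5.636,10.091), (9.333,7.133).
By the shoelace formula its area is 16.23.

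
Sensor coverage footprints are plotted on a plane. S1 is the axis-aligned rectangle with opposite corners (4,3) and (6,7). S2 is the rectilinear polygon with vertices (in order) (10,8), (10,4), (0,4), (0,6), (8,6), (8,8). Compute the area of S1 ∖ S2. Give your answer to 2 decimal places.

|S1| = 8, |S1∩S2| = 4.
|S1 ∖ S2| = |S1| − |S1∩S2| = 8 − 4 = 4.00.

4.00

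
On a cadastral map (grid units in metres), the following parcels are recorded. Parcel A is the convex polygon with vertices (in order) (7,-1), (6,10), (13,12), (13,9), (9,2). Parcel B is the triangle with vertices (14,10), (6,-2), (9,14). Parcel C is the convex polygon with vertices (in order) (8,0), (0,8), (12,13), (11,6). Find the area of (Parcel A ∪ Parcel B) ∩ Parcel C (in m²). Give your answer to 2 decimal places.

|Parcel A ∪ Parcel B| = 58.0291.
|(Parcel A ∪ Parcel B) ∩ Parcel C| = 44.25.

44.25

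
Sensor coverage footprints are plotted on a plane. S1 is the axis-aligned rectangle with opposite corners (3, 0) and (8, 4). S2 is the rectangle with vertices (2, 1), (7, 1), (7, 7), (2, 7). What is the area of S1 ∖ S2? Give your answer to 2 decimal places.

|S1∩S2|: x∈[3,7], y∈[1,4] → 4·3 = 12.
|S1| = 20.
|S1 ∖ S2| = |S1| − |S1∩S2| = 20 − 12 = 8.00.

8.00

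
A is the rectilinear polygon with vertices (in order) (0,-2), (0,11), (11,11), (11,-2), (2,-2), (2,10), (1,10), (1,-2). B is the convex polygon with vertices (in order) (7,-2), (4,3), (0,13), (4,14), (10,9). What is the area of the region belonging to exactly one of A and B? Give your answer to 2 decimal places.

82.80

|A| = 131, |B| = 79, |A∩B| = 63.6.
|A △ B| = |A| + |B| − 2·|A∩B| = 131 + 79 − 127.2 = 82.80.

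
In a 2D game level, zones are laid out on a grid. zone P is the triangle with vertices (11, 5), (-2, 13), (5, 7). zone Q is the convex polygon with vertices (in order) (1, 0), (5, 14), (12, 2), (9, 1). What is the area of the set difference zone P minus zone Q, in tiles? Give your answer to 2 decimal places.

|zone P| = 11, |zone P∩zone Q| = 7.1235.
|zone P ∖ zone Q| = |zone P| − |zone P∩zone Q| = 11 − 7.1235 = 3.88.

3.88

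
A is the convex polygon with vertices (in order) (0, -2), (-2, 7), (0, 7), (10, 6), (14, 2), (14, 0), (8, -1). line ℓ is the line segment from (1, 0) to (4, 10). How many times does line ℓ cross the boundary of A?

1

The segment meets the boundary at (3.01,6.699).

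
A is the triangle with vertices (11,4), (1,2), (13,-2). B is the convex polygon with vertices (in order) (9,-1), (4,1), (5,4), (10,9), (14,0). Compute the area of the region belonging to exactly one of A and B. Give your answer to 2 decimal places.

34.28

|A| = 32, |B| = 55.5, |A∩B| = 26.6116.
|A △ B| = |A| + |B| − 2·|A∩B| = 32 + 55.5 − 53.2232 = 34.28.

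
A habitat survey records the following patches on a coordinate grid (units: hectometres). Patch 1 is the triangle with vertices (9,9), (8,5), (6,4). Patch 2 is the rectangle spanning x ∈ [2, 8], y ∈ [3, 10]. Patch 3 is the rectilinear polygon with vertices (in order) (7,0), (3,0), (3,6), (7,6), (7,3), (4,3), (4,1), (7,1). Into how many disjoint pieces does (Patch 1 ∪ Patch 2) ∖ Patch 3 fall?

(Patch 1 ∪ Patch 2) ∖ Patch 3 is a single connected region.

1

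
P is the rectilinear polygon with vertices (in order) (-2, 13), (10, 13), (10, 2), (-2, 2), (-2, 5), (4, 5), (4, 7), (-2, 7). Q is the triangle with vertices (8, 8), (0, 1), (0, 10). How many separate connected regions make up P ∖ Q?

2

P ∖ Q splits into 2 disjoint pieces (area 86.5714, area 6).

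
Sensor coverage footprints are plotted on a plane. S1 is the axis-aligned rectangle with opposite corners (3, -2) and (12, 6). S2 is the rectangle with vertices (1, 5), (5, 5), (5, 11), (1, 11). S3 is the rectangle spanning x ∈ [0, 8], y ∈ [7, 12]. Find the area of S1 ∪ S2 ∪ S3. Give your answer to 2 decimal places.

By inclusion–exclusion:
Individual areas: |S1| = 72, |S2| = 24, |S3| = 40.
|S1∩S2|: x∈[3,5], y∈[5,6] → 2·1 = 2.
|S1∩S3| = 0 (no overlap).
|S2∩S3|: x∈[1,5], y∈[7,11] → 4·4 = 16.
|S1∩S2∩S3| = 0.
|S1 ∪ S2 ∪ S3| = 136 − 18 + 0 = 118.00.

118.00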